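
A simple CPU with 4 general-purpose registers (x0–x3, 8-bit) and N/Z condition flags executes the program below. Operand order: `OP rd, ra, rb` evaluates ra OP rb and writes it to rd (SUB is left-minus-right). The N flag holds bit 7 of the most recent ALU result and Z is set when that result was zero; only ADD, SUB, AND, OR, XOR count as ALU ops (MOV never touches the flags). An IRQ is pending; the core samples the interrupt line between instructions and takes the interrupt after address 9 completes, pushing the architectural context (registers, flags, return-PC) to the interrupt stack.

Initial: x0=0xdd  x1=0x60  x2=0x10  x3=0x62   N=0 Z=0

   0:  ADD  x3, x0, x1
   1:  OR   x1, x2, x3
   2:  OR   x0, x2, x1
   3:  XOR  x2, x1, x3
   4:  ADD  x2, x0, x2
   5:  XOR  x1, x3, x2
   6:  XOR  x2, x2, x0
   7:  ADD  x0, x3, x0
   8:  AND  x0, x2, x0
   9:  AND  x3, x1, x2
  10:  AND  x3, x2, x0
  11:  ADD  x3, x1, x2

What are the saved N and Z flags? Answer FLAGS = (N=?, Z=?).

after  0: x0=0xdd x1=0x60 x2=0x10 x3=0x3d  N=0 Z=0
after  1: x0=0xdd x1=0x3d x2=0x10 x3=0x3d  N=0 Z=0
after  2: x0=0x3d x1=0x3d x2=0x10 x3=0x3d  N=0 Z=0
after  3: x0=0x3d x1=0x3d x2=0x00 x3=0x3d  N=0 Z=1
after  4: x0=0x3d x1=0x3d x2=0x3d x3=0x3d  N=0 Z=0
after  5: x0=0x3d x1=0x00 x2=0x3d x3=0x3d  N=0 Z=1
after  6: x0=0x3d x1=0x00 x2=0x00 x3=0x3d  N=0 Z=1
after  7: x0=0x7a x1=0x00 x2=0x00 x3=0x3d  N=0 Z=0
after  8: x0=0x00 x1=0x00 x2=0x00 x3=0x3d  N=0 Z=1
after  9: x0=0x00 x1=0x00 x2=0x00 x3=0x00  N=0 Z=1
-- IRQ taken; context saved, return-PC = 10 --

FLAGS = (N=0, Z=1)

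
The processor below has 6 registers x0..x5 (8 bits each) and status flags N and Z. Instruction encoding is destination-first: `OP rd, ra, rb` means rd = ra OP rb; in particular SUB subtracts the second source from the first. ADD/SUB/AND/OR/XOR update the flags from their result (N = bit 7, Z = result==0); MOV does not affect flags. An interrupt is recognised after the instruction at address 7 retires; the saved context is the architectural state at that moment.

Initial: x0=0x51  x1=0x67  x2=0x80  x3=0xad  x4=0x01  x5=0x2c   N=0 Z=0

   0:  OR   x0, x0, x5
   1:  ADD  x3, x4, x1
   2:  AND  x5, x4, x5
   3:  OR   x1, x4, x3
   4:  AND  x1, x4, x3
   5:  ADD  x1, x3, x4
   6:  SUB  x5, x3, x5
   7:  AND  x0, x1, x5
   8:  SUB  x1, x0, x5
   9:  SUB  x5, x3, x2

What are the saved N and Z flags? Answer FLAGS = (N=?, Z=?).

FLAGS = (N=0, Z=0)

after  0: x0=0x7d x1=0x67 x2=0x80 x3=0xad x4=0x01 x5=0x2c  N=0 Z=0
after  1: x0=0x7d x1=0x67 x2=0x80 x3=0x68 x4=0x01 x5=0x2c  N=0 Z=0
after  2: x0=0x7d x1=0x67 x2=0x80 x3=0x68 x4=0x01 x5=0x00  N=0 Z=1
after  3: x0=0x7d x1=0x69 x2=0x80 x3=0x68 x4=0x01 x5=0x00  N=0 Z=0
after  4: x0=0x7d x1=0x00 x2=0x80 x3=0x68 x4=0x01 x5=0x00  N=0 Z=1
after  5: x0=0x7d x1=0x69 x2=0x80 x3=0x68 x4=0x01 x5=0x00  N=0 Z=0
after  6: x0=0x7d x1=0x69 x2=0x80 x3=0x68 x4=0x01 x5=0x68  N=0 Z=0
after  7: x0=0x68 x1=0x69 x2=0x80 x3=0x68 x4=0x01 x5=0x68  N=0 Z=0
-- IRQ taken; context saved, return-PC = 8 --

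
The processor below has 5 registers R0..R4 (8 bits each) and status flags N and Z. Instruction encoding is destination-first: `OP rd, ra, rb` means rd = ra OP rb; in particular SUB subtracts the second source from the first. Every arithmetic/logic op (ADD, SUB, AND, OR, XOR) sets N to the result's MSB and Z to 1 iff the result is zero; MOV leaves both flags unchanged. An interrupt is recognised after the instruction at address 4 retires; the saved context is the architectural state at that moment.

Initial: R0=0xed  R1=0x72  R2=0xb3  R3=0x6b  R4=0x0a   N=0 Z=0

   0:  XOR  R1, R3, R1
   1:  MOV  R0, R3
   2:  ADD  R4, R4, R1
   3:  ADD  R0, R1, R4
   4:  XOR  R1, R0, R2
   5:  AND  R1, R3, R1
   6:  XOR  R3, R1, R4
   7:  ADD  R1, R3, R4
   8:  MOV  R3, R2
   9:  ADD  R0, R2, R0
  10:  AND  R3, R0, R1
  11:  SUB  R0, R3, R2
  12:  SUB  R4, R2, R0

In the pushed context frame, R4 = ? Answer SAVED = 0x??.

after  0: R0=0xed R1=0x19 R2=0xb3 R3=0x6b R4=0x0a  N=0 Z=0
after  1: R0=0x6b R1=0x19 R2=0xb3 R3=0x6b R4=0x0a  N=0 Z=0
after  2: R0=0x6b R1=0x19 R2=0xb3 R3=0x6b R4=0x23  N=0 Z=0
after  3: R0=0x3c R1=0x19 R2=0xb3 R3=0x6b R4=0x23  N=0 Z=0
after  4: R0=0x3c R1=0x8f R2=0xb3 R3=0x6b R4=0x23  N=1 Z=0
-- IRQ taken; context saved, return-PC = 5 --

SAVED = 0x23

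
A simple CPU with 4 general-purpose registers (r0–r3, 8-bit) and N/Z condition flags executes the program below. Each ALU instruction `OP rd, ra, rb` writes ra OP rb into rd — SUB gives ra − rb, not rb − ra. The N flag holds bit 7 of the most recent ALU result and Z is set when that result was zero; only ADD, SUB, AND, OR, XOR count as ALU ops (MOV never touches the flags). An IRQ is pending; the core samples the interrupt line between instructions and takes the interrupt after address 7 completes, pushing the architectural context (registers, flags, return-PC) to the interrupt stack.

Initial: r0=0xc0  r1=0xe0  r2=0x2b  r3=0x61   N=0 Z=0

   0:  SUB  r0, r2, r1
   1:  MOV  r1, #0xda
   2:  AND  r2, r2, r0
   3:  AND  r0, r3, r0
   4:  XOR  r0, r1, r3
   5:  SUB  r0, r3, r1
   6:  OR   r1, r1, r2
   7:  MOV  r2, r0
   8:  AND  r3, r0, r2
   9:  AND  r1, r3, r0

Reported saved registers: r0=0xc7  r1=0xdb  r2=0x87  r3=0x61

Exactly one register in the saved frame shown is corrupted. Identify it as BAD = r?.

after  0: r0=0x4b r1=0xe0 r2=0x2b r3=0x61  N=0 Z=0
after  1: r0=0x4b r1=0xda r2=0x2b r3=0x61  N=0 Z=0
after  2: r0=0x4b r1=0xda r2=0x0b r3=0x61  N=0 Z=0
after  3: r0=0x41 r1=0xda r2=0x0b r3=0x61  N=0 Z=0
after  4: r0=0xbb r1=0xda r2=0x0b r3=0x61  N=1 Z=0
after  5: r0=0x87 r1=0xda r2=0x0b r3=0x61  N=1 Z=0
after  6: r0=0x87 r1=0xdb r2=0x0b r3=0x61  N=1 Z=0
after  7: r0=0x87 r1=0xdb r2=0x87 r3=0x61  N=1 Z=0
-- IRQ taken; context saved, return-PC = 8 --
mismatch: r0: reported 0xc7 vs actual 0x87

BAD = r0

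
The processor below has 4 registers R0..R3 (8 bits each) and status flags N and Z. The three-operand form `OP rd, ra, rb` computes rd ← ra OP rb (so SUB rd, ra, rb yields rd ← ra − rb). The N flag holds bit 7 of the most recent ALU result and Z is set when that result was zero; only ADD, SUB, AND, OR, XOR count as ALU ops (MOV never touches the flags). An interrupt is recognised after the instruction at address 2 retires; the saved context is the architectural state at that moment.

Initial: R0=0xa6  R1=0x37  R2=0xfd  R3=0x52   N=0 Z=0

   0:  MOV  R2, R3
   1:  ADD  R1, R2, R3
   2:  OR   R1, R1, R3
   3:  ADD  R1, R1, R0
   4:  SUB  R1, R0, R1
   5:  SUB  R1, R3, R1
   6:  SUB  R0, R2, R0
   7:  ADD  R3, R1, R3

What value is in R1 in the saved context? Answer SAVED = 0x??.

after  0: R0=0xa6 R1=0x37 R2=0x52 R3=0x52  N=0 Z=0
after  1: R0=0xa6 R1=0xa4 R2=0x52 R3=0x52  N=1 Z=0
after  2: R0=0xa6 R1=0xf6 R2=0x52 R3=0x52  N=1 Z=0
-- IRQ taken; context saved, return-PC = 3 --

SAVED = 0xf6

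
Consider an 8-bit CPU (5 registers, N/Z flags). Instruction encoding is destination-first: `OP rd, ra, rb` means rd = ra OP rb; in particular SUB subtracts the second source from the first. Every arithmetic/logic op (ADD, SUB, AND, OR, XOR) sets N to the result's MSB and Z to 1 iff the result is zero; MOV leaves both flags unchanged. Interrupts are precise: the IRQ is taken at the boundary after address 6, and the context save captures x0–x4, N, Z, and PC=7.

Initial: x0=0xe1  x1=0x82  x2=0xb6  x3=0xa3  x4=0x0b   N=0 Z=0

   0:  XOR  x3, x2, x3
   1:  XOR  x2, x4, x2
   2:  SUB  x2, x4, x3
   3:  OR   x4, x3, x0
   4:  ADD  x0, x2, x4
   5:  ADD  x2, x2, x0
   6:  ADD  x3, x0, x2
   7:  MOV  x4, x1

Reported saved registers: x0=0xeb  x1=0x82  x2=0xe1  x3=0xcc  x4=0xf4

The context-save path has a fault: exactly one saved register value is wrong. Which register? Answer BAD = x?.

after  0: x0=0xe1 x1=0x82 x2=0xb6 x3=0x15 x4=0x0b  N=0 Z=0
after  1: x0=0xe1 x1=0x82 x2=0xbd x3=0x15 x4=0x0b  N=1 Z=0
after  2: x0=0xe1 x1=0x82 x2=0xf6 x3=0x15 x4=0x0b  N=1 Z=0
after  3: x0=0xe1 x1=0x82 x2=0xf6 x3=0x15 x4=0xf5  N=1 Z=0
after  4: x0=0xeb x1=0x82 x2=0xf6 x3=0x15 x4=0xf5  N=1 Z=0
after  5: x0=0xeb x1=0x82 x2=0xe1 x3=0x15 x4=0xf5  N=1 Z=0
after  6: x0=0xeb x1=0x82 x2=0xe1 x3=0xcc x4=0xf5  N=1 Z=0
-- IRQ taken; context saved, return-PC = 7 --
mismatch: x4: reported 0xf4 vs actual 0xf5

BAD = x4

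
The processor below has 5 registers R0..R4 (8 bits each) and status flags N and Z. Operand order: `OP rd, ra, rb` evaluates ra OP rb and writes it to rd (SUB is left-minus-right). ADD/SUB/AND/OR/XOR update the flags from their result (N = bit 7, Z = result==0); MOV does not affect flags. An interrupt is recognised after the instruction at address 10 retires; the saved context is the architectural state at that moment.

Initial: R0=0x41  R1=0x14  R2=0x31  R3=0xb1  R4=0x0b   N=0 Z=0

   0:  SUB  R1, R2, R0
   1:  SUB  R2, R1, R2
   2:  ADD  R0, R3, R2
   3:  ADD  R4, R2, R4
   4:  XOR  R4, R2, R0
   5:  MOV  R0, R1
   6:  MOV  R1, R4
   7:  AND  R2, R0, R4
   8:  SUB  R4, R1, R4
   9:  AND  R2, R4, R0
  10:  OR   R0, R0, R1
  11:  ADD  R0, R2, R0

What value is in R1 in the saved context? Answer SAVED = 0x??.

SAVED = 0xcf

after  0: R0=0x41 R1=0xf0 R2=0x31 R3=0xb1 R4=0x0b  N=1 Z=0
after  1: R0=0x41 R1=0xf0 R2=0xbf R3=0xb1 R4=0x0b  N=1 Z=0
after  2: R0=0x70 R1=0xf0 R2=0xbf R3=0xb1 R4=0x0b  N=0 Z=0
after  3: R0=0x70 R1=0xf0 R2=0xbf R3=0xb1 R4=0xca  N=1 Z=0
after  4: R0=0x70 R1=0xf0 R2=0xbf R3=0xb1 R4=0xcf  N=1 Z=0
after  5: R0=0xf0 R1=0xf0 R2=0xbf R3=0xb1 R4=0xcf  N=1 Z=0
after  6: R0=0xf0 R1=0xcf R2=0xbf R3=0xb1 R4=0xcf  N=1 Z=0
after  7: R0=0xf0 R1=0xcf R2=0xc0 R3=0xb1 R4=0xcf  N=1 Z=0
after  8: R0=0xf0 R1=0xcf R2=0xc0 R3=0xb1 R4=0x00  N=0 Z=1
after  9: R0=0xf0 R1=0xcf R2=0x00 R3=0xb1 R4=0x00  N=0 Z=1
after 10: R0=0xff R1=0xcf R2=0x00 R3=0xb1 R4=0x00  N=1 Z=0
-- IRQ taken; context saved, return-PC = 11 --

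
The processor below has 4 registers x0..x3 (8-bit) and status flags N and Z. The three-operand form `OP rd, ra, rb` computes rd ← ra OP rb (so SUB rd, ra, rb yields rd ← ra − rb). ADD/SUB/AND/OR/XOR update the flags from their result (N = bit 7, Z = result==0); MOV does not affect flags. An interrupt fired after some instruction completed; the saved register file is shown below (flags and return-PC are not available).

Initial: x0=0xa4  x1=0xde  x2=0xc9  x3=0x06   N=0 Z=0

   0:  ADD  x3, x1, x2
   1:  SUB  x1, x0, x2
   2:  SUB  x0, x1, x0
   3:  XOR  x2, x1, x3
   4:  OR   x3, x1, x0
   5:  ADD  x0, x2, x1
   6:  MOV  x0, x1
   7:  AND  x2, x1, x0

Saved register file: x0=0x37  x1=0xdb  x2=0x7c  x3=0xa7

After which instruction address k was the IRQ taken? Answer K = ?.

after  0: x0=0xa4 x1=0xde x2=0xc9 x3=0xa7  N=1 Z=0
after  1: x0=0xa4 x1=0xdb x2=0xc9 x3=0xa7  N=1 Z=0
after  2: x0=0x37 x1=0xdb x2=0xc9 x3=0xa7  N=0 Z=0
after  3: x0=0x37 x1=0xdb x2=0x7c x3=0xa7  N=0 Z=0
-- IRQ taken; context saved, return-PC = 4 --

K = 3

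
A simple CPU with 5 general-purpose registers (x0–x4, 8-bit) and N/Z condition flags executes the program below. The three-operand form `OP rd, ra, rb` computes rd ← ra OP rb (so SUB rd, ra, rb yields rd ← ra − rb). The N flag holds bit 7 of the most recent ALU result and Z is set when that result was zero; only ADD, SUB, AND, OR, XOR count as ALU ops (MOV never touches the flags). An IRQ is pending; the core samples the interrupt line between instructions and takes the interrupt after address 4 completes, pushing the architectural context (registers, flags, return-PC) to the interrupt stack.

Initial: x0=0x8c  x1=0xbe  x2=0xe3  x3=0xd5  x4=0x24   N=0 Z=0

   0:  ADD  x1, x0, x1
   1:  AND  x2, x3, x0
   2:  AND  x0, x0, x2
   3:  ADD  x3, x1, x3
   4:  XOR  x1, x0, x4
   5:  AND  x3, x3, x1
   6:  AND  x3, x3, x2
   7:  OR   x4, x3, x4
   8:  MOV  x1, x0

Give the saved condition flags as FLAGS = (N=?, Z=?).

FLAGS = (N=1, Z=0)

after  0: x0=0x8c x1=0x4a x2=0xe3 x3=0xd5 x4=0x24  N=0 Z=0
after  1: x0=0x8c x1=0x4a x2=0x84 x3=0xd5 x4=0x24  N=1 Z=0
after  2: x0=0x84 x1=0x4a x2=0x84 x3=0xd5 x4=0x24  N=1 Z=0
after  3: x0=0x84 x1=0x4a x2=0x84 x3=0x1f x4=0x24  N=0 Z=0
after  4: x0=0x84 x1=0xa0 x2=0x84 x3=0x1f x4=0x24  N=1 Z=0
-- IRQ taken; context saved, return-PC = 5 --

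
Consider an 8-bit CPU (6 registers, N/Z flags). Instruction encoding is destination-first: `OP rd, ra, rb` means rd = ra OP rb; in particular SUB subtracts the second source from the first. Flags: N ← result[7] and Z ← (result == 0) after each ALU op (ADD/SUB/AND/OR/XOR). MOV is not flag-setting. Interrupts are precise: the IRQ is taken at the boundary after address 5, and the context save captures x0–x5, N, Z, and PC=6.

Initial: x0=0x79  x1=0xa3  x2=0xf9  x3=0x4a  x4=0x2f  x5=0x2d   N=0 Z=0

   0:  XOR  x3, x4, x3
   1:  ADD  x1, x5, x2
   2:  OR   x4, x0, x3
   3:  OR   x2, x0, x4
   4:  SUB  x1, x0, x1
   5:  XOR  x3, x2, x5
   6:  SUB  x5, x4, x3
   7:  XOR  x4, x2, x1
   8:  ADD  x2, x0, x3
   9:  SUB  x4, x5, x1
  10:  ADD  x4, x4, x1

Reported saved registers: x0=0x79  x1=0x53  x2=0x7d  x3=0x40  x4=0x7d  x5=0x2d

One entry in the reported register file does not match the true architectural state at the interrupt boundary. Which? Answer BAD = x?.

after  0: x0=0x79 x1=0xa3 x2=0xf9 x3=0x65 x4=0x2f x5=0x2d  N=0 Z=0
after  1: x0=0x79 x1=0x26 x2=0xf9 x3=0x65 x4=0x2f x5=0x2d  N=0 Z=0
after  2: x0=0x79 x1=0x26 x2=0xf9 x3=0x65 x4=0x7d x5=0x2d  N=0 Z=0
after  3: x0=0x79 x1=0x26 x2=0x7d x3=0x65 x4=0x7d x5=0x2d  N=0 Z=0
after  4: x0=0x79 x1=0x53 x2=0x7d x3=0x65 x4=0x7d x5=0x2d  N=0 Z=0
after  5: x0=0x79 x1=0x53 x2=0x7d x3=0x50 x4=0x7d x5=0x2d  N=0 Z=0
-- IRQ taken; context saved, return-PC = 6 --
mismatch: x3: reported 0x40 vs actual 0x50

BAD = x3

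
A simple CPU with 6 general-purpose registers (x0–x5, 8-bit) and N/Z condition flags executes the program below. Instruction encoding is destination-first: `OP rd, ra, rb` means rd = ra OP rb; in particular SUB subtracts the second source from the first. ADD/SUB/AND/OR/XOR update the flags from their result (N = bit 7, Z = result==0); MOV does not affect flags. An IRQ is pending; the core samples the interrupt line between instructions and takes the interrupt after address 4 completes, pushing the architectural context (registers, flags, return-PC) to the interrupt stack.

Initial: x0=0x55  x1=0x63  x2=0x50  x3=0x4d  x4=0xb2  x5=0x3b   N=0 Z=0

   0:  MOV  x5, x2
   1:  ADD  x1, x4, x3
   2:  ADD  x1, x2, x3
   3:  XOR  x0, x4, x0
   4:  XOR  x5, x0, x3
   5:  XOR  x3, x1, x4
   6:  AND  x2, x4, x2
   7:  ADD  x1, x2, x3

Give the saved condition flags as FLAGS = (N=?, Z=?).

FLAGS = (N=1, Z=0)

after  0: x0=0x55 x1=0x63 x2=0x50 x3=0x4d x4=0xb2 x5=0x50  N=0 Z=0
after  1: x0=0x55 x1=0xff x2=0x50 x3=0x4d x4=0xb2 x5=0x50  N=1 Z=0
after  2: x0=0x55 x1=0x9d x2=0x50 x3=0x4d x4=0xb2 x5=0x50  N=1 Z=0
after  3: x0=0xe7 x1=0x9d x2=0x50 x3=0x4d x4=0xb2 x5=0x50  N=1 Z=0
after  4: x0=0xe7 x1=0x9d x2=0x50 x3=0x4d x4=0xb2 x5=0xaa  N=1 Z=0
-- IRQ taken; context saved, return-PC = 5 --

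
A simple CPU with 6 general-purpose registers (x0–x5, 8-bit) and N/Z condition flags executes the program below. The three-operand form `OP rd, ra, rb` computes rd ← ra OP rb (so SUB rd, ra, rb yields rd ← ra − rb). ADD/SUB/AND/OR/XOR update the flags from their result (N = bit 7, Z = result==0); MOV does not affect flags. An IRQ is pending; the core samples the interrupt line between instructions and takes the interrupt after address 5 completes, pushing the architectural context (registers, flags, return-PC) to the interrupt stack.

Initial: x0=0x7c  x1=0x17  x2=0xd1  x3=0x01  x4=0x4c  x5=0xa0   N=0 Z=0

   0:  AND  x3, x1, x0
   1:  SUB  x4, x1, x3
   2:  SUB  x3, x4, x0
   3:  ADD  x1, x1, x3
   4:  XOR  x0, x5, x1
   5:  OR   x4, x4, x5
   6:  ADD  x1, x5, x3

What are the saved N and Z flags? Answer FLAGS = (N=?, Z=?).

FLAGS = (N=1, Z=0)

after  0: x0=0x7c x1=0x17 x2=0xd1 x3=0x14 x4=0x4c x5=0xa0  N=0 Z=0
after  1: x0=0x7c x1=0x17 x2=0xd1 x3=0x14 x4=0x03 x5=0xa0  N=0 Z=0
after  2: x0=0x7c x1=0x17 x2=0xd1 x3=0x87 x4=0x03 x5=0xa0  N=1 Z=0
after  3: x0=0x7c x1=0x9e x2=0xd1 x3=0x87 x4=0x03 x5=0xa0  N=1 Z=0
after  4: x0=0x3e x1=0x9e x2=0xd1 x3=0x87 x4=0x03 x5=0xa0  N=0 Z=0
after  5: x0=0x3e x1=0x9e x2=0xd1 x3=0x87 x4=0xa3 x5=0xa0  N=1 Z=0
-- IRQ taken; context saved, return-PC = 6 --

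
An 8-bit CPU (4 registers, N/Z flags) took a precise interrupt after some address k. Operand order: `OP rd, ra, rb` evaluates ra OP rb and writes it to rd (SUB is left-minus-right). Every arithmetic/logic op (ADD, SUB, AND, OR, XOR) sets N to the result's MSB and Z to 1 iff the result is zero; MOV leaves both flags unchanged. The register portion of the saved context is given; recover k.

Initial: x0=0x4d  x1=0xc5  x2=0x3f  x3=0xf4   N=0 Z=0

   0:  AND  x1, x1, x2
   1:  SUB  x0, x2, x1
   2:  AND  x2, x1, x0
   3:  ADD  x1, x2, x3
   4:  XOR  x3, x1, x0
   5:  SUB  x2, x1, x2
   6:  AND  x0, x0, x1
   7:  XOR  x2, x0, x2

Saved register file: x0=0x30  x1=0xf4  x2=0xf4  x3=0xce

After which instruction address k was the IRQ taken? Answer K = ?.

after  0: x0=0x4d x1=0x05 x2=0x3f x3=0xf4  N=0 Z=0
after  1: x0=0x3a x1=0x05 x2=0x3f x3=0xf4  N=0 Z=0
after  2: x0=0x3a x1=0x05 x2=0x00 x3=0xf4  N=0 Z=1
after  3: x0=0x3a x1=0xf4 x2=0x00 x3=0xf4  N=1 Z=0
after  4: x0=0x3a x1=0xf4 x2=0x00 x3=0xce  N=1 Z=0
after  5: x0=0x3a x1=0xf4 x2=0xf4 x3=0xce  N=1 Z=0
after  6: x0=0x30 x1=0xf4 x2=0xf4 x3=0xce  N=0 Z=0
-- IRQ taken; context saved, return-PC = 7 --

K = 6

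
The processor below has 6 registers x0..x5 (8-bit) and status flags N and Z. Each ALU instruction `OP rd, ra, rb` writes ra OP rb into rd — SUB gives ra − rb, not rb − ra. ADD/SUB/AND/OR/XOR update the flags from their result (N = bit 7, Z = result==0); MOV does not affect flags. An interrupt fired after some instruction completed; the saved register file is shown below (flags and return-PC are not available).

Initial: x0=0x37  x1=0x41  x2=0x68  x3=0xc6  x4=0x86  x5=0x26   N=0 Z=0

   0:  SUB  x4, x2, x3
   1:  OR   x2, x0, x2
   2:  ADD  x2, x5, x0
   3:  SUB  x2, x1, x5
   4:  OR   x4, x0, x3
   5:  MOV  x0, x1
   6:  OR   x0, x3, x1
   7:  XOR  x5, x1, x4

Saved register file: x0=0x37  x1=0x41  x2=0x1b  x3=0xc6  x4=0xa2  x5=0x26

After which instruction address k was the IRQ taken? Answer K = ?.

K = 3

after  0: x0=0x37 x1=0x41 x2=0x68 x3=0xc6 x4=0xa2 x5=0x26  N=1 Z=0
after  1: x0=0x37 x1=0x41 x2=0x7f x3=0xc6 x4=0xa2 x5=0x26  N=0 Z=0
after  2: x0=0x37 x1=0x41 x2=0x5d x3=0xc6 x4=0xa2 x5=0x26  N=0 Z=0
after  3: x0=0x37 x1=0x41 x2=0x1b x3=0xc6 x4=0xa2 x5=0x26  N=0 Z=0
-- IRQ taken; context saved, return-PC = 4 --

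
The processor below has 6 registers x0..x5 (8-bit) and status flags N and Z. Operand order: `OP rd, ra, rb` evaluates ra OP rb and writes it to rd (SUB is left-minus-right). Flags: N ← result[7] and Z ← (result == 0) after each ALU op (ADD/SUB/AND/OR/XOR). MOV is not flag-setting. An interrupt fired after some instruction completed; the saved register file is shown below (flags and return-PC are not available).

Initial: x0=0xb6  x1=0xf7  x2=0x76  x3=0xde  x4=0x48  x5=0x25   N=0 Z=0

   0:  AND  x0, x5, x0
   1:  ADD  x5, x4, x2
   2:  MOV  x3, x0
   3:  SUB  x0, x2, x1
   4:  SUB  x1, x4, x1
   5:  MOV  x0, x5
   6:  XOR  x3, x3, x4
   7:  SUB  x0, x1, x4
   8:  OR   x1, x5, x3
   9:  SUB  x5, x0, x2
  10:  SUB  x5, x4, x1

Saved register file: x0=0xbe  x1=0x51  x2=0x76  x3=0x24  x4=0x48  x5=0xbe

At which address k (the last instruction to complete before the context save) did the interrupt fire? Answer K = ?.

K = 5

after  0: x0=0x24 x1=0xf7 x2=0x76 x3=0xde x4=0x48 x5=0x25  N=0 Z=0
after  1: x0=0x24 x1=0xf7 x2=0x76 x3=0xde x4=0x48 x5=0xbe  N=1 Z=0
after  2: x0=0x24 x1=0xf7 x2=0x76 x3=0x24 x4=0x48 x5=0xbe  N=1 Z=0
after  3: x0=0x7f x1=0xf7 x2=0x76 x3=0x24 x4=0x48 x5=0xbe  N=0 Z=0
after  4: x0=0x7f x1=0x51 x2=0x76 x3=0x24 x4=0x48 x5=0xbe  N=0 Z=0
after  5: x0=0xbe x1=0x51 x2=0x76 x3=0x24 x4=0x48 x5=0xbe  N=0 Z=0
-- IRQ taken; context saved, return-PC = 6 --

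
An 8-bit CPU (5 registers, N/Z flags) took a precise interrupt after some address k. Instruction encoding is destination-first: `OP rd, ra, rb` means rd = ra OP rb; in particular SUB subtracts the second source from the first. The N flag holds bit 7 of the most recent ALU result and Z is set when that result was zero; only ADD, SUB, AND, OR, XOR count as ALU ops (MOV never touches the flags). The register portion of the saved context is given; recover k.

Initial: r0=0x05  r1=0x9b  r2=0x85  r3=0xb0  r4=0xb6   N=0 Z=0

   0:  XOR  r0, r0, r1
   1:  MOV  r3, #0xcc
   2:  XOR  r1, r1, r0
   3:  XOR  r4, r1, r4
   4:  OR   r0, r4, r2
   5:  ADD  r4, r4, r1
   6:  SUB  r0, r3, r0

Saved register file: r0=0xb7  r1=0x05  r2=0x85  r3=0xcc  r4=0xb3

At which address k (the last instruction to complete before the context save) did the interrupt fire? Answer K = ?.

after  0: r0=0x9e r1=0x9b r2=0x85 r3=0xb0 r4=0xb6  N=1 Z=0
after  1: r0=0x9e r1=0x9b r2=0x85 r3=0xcc r4=0xb6  N=1 Z=0
after  2: r0=0x9e r1=0x05 r2=0x85 r3=0xcc r4=0xb6  N=0 Z=0
after  3: r0=0x9e r1=0x05 r2=0x85 r3=0xcc r4=0xb3  N=1 Z=0
after  4: r0=0xb7 r1=0x05 r2=0x85 r3=0xcc r4=0xb3  N=1 Z=0
-- IRQ taken; context saved, return-PC = 5 --

K = 4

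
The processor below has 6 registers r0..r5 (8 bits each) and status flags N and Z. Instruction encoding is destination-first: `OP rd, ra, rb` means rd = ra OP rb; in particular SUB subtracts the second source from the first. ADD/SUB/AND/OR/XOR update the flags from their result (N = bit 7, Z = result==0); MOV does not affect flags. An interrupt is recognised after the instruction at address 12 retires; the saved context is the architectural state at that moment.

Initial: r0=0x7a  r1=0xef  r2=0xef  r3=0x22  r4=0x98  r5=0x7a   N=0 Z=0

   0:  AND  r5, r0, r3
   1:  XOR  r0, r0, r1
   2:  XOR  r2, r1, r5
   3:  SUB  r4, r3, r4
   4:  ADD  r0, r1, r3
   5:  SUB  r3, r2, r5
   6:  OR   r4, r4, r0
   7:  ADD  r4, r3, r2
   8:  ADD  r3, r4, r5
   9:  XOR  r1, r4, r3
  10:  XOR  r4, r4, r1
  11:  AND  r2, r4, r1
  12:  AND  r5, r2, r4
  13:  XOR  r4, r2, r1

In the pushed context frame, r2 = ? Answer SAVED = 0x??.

after  0: r0=0x7a r1=0xef r2=0xef r3=0x22 r4=0x98 r5=0x22  N=0 Z=0
after  1: r0=0x95 r1=0xef r2=0xef r3=0x22 r4=0x98 r5=0x22  N=1 Z=0
after  2: r0=0x95 r1=0xef r2=0xcd r3=0x22 r4=0x98 r5=0x22  N=1 Z=0
after  3: r0=0x95 r1=0xef r2=0xcd r3=0x22 r4=0x8a r5=0x22  N=1 Z=0
after  4: r0=0x11 r1=0xef r2=0xcd r3=0x22 r4=0x8a r5=0x22  N=0 Z=0
after  5: r0=0x11 r1=0xef r2=0xcd r3=0xab r4=0x8a r5=0x22  N=1 Z=0
after  6: r0=0x11 r1=0xef r2=0xcd r3=0xab r4=0x9b r5=0x22  N=1 Z=0
after  7: r0=0x11 r1=0xef r2=0xcd r3=0xab r4=0x78 r5=0x22  N=0 Z=0
after  8: r0=0x11 r1=0xef r2=0xcd r3=0x9a r4=0x78 r5=0x22  N=1 Z=0
after  9: r0=0x11 r1=0xe2 r2=0xcd r3=0x9a r4=0x78 r5=0x22  N=1 Z=0
after 10: r0=0x11 r1=0xe2 r2=0xcd r3=0x9a r4=0x9a r5=0x22  N=1 Z=0
after 11: r0=0x11 r1=0xe2 r2=0x82 r3=0x9a r4=0x9a r5=0x22  N=1 Z=0
after 12: r0=0x11 r1=0xe2 r2=0x82 r3=0x9a r4=0x9a r5=0x82  N=1 Z=0
-- IRQ taken; context saved, return-PC = 13 --

SAVED = 0x82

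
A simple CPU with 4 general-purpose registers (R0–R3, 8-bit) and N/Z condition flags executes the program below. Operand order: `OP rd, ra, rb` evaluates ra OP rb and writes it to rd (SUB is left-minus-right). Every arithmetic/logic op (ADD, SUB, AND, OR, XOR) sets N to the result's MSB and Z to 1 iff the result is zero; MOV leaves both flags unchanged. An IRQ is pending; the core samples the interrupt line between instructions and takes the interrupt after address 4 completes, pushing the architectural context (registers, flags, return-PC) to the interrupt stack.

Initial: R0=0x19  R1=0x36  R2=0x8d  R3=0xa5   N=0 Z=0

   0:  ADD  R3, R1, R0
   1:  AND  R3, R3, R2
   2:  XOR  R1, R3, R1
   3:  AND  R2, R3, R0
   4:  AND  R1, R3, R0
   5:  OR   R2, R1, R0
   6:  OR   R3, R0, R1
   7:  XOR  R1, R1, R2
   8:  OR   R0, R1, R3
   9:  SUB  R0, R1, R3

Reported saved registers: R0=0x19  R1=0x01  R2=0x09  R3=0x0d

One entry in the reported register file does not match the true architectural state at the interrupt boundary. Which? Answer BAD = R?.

BAD = R1

after  0: R0=0x19 R1=0x36 R2=0x8d R3=0x4f  N=0 Z=0
after  1: R0=0x19 R1=0x36 R2=0x8d R3=0x0d  N=0 Z=0
after  2: R0=0x19 R1=0x3b R2=0x8d R3=0x0d  N=0 Z=0
after  3: R0=0x19 R1=0x3b R2=0x09 R3=0x0d  N=0 Z=0
after  4: R0=0x19 R1=0x09 R2=0x09 R3=0x0d  N=0 Z=0
-- IRQ taken; context saved, return-PC = 5 --
mismatch: R1: reported 0x01 vs actual 0x09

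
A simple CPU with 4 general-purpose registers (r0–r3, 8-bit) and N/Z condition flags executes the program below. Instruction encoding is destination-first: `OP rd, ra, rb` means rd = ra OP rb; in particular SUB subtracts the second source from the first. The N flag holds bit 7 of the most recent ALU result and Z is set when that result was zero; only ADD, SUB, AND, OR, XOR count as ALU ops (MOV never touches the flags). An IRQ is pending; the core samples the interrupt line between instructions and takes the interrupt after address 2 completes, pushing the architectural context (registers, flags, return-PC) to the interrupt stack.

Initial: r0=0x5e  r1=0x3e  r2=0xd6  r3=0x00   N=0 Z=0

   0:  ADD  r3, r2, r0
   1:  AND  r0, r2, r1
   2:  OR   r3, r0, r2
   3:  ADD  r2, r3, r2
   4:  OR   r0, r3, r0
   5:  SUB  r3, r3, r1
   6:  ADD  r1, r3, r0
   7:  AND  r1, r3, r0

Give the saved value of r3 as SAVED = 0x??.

SAVED = 0xd6

after  0: r0=0x5e r1=0x3e r2=0xd6 r3=0x34  N=0 Z=0
after  1: r0=0x16 r1=0x3e r2=0xd6 r3=0x34  N=0 Z=0
after  2: r0=0x16 r1=0x3e r2=0xd6 r3=0xd6  N=1 Z=0
-- IRQ taken; context saved, return-PC = 3 --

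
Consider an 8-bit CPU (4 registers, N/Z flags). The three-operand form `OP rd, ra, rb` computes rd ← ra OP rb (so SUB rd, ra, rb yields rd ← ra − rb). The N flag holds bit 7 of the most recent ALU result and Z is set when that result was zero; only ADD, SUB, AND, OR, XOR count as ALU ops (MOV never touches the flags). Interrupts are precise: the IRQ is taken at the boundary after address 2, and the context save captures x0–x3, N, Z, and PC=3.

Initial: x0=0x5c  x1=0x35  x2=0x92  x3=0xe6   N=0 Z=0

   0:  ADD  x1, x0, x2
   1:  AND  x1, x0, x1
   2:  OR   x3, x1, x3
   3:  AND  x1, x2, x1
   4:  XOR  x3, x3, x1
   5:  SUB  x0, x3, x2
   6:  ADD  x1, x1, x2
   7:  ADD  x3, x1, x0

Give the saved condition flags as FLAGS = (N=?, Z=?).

FLAGS = (N=1, Z=0)

after  0: x0=0x5c x1=0xee x2=0x92 x3=0xe6  N=1 Z=0
after  1: x0=0x5c x1=0x4c x2=0x92 x3=0xe6  N=0 Z=0
after  2: x0=0x5c x1=0x4c x2=0x92 x3=0xee  N=1 Z=0
-- IRQ taken; context saved, return-PC = 3 --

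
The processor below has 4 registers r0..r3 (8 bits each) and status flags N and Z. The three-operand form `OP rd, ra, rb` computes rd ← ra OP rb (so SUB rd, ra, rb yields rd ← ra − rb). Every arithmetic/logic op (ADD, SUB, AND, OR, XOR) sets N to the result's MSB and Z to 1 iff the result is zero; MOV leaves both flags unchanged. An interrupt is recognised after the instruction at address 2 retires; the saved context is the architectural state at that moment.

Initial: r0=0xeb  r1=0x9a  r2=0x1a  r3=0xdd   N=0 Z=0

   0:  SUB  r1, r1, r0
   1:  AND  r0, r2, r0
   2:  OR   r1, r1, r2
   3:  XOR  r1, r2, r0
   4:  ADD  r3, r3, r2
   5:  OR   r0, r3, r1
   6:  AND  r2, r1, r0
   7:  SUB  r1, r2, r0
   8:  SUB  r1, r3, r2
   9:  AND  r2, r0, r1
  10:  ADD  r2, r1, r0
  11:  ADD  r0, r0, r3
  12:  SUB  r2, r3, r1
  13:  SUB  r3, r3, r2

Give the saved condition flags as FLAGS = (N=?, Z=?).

FLAGS = (N=1, Z=0)

after  0: r0=0xeb r1=0xaf r2=0x1a r3=0xdd  N=1 Z=0
after  1: r0=0x0a r1=0xaf r2=0x1a r3=0xdd  N=0 Z=0
after  2: r0=0x0a r1=0xbf r2=0x1a r3=0xdd  N=1 Z=0
-- IRQ taken; context saved, return-PC = 3 --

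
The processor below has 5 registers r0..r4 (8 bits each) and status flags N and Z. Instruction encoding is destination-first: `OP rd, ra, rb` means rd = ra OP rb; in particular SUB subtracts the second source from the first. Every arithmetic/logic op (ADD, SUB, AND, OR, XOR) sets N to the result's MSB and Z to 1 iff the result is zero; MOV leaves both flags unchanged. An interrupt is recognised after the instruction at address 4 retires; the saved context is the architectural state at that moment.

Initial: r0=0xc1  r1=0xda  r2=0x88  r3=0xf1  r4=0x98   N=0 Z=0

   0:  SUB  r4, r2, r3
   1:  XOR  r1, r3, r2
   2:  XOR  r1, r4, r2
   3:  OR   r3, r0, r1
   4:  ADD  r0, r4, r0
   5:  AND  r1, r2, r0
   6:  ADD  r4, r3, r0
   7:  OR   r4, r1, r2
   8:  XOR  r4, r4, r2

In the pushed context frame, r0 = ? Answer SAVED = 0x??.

SAVED = 0x58

after  0: r0=0xc1 r1=0xda r2=0x88 r3=0xf1 r4=0x97  N=1 Z=0
after  1: r0=0xc1 r1=0x79 r2=0x88 r3=0xf1 r4=0x97  N=0 Z=0
after  2: r0=0xc1 r1=0x1f r2=0x88 r3=0xf1 r4=0x97  N=0 Z=0
after  3: r0=0xc1 r1=0x1f r2=0x88 r3=0xdf r4=0x97  N=1 Z=0
after  4: r0=0x58 r1=0x1f r2=0x88 r3=0xdf r4=0x97  N=0 Z=0
-- IRQ taken; context saved, return-PC = 5 --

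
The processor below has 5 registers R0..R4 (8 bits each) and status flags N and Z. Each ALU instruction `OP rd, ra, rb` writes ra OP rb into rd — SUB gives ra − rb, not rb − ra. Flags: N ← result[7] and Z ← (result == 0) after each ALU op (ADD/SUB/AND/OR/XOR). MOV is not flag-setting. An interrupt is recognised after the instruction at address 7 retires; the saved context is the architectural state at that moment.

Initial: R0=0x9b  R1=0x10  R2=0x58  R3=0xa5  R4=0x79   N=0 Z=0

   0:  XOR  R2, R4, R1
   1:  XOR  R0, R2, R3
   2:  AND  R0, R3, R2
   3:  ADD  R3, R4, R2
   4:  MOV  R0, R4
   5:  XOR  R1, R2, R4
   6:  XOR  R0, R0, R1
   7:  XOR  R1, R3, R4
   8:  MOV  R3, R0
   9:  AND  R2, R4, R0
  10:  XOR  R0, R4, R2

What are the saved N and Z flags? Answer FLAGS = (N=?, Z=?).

FLAGS = (N=1, Z=0)

after  0: R0=0x9b R1=0x10 R2=0x69 R3=0xa5 R4=0x79  N=0 Z=0
after  1: R0=0xcc R1=0x10 R2=0x69 R3=0xa5 R4=0x79  N=1 Z=0
after  2: R0=0x21 R1=0x10 R2=0x69 R3=0xa5 R4=0x79  N=0 Z=0
after  3: R0=0x21 R1=0x10 R2=0x69 R3=0xe2 R4=0x79  N=1 Z=0
after  4: R0=0x79 R1=0x10 R2=0x69 R3=0xe2 R4=0x79  N=1 Z=0
after  5: R0=0x79 R1=0x10 R2=0x69 R3=0xe2 R4=0x79  N=0 Z=0
after  6: R0=0x69 R1=0x10 R2=0x69 R3=0xe2 R4=0x79  N=0 Z=0
after  7: R0=0x69 R1=0x9b R2=0x69 R3=0xe2 R4=0x79  N=1 Z=0
-- IRQ taken; context saved, return-PC = 8 --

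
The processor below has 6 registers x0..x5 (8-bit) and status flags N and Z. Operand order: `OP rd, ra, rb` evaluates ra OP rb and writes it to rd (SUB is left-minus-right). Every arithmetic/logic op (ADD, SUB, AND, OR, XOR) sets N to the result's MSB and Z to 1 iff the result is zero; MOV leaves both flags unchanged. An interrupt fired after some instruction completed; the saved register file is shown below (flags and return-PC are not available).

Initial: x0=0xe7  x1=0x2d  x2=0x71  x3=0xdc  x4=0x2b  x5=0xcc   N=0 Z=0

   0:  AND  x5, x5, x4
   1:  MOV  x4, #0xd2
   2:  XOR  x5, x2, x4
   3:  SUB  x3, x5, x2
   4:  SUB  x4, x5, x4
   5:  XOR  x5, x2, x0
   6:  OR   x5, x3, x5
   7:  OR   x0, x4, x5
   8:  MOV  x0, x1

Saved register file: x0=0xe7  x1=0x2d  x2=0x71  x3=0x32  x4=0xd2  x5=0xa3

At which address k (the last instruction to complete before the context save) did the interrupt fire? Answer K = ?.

K = 3

after  0: x0=0xe7 x1=0x2d x2=0x71 x3=0xdc x4=0x2b x5=0x08  N=0 Z=0
after  1: x0=0xe7 x1=0x2d x2=0x71 x3=0xdc x4=0xd2 x5=0x08  N=0 Z=0
after  2: x0=0xe7 x1=0x2d x2=0x71 x3=0xdc x4=0xd2 x5=0xa3  N=1 Z=0
after  3: x0=0xe7 x1=0x2d x2=0x71 x3=0x32 x4=0xd2 x5=0xa3  N=0 Z=0
-- IRQ taken; context saved, return-PC = 4 --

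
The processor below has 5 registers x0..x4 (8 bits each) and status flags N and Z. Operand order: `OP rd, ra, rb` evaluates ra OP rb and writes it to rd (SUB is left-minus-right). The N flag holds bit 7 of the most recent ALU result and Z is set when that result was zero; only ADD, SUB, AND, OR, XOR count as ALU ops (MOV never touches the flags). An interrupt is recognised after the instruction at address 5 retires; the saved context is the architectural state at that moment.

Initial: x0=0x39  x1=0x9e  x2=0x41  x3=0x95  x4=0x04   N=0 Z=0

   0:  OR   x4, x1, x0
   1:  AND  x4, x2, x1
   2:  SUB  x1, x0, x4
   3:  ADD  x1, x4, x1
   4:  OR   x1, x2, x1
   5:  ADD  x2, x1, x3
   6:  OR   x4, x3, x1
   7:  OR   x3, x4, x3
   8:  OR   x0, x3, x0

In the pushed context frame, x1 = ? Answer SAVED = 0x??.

SAVED = 0x79

after  0: x0=0x39 x1=0x9e x2=0x41 x3=0x95 x4=0xbf  N=1 Z=0
after  1: x0=0x39 x1=0x9e x2=0x41 x3=0x95 x4=0x00  N=0 Z=1
after  2: x0=0x39 x1=0x39 x2=0x41 x3=0x95 x4=0x00  N=0 Z=0
after  3: x0=0x39 x1=0x39 x2=0x41 x3=0x95 x4=0x00  N=0 Z=0
after  4: x0=0x39 x1=0x79 x2=0x41 x3=0x95 x4=0x00  N=0 Z=0
after  5: x0=0x39 x1=0x79 x2=0x0e x3=0x95 x4=0x00  N=0 Z=0
-- IRQ taken; context saved, return-PC = 6 --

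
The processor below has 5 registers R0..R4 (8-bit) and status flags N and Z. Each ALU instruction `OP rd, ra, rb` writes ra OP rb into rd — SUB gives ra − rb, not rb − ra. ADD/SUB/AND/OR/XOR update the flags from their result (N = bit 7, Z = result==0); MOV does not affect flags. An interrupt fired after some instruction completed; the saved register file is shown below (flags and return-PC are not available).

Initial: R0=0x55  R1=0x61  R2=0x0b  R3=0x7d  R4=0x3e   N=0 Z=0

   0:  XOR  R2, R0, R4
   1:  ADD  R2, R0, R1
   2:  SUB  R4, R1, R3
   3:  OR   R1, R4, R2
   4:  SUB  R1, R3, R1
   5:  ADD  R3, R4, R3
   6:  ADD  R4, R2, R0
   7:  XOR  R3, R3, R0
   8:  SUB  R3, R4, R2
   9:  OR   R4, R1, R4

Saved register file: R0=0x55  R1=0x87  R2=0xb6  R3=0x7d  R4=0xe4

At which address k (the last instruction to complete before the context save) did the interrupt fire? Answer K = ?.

K = 4

after  0: R0=0x55 R1=0x61 R2=0x6b R3=0x7d R4=0x3e  N=0 Z=0
after  1: R0=0x55 R1=0x61 R2=0xb6 R3=0x7d R4=0x3e  N=1 Z=0
after  2: R0=0x55 R1=0x61 R2=0xb6 R3=0x7d R4=0xe4  N=1 Z=0
after  3: R0=0x55 R1=0xf6 R2=0xb6 R3=0x7d R4=0xe4  N=1 Z=0
after  4: R0=0x55 R1=0x87 R2=0xb6 R3=0x7d R4=0xe4  N=1 Z=0
-- IRQ taken; context saved, return-PC = 5 --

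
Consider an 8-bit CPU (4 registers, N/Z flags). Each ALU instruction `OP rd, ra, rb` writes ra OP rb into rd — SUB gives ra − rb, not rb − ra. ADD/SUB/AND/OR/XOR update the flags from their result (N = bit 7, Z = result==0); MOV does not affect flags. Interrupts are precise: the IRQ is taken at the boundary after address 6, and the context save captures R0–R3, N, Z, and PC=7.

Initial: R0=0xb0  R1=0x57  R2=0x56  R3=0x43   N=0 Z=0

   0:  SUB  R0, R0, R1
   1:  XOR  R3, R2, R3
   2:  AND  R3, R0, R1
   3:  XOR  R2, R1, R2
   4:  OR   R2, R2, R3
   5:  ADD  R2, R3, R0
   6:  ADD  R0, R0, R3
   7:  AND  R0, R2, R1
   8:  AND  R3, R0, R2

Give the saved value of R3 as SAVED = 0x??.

after  0: R0=0x59 R1=0x57 R2=0x56 R3=0x43  N=0 Z=0
after  1: R0=0x59 R1=0x57 R2=0x56 R3=0x15  N=0 Z=0
after  2: R0=0x59 R1=0x57 R2=0x56 R3=0x51  N=0 Z=0
after  3: R0=0x59 R1=0x57 R2=0x01 R3=0x51  N=0 Z=0
after  4: R0=0x59 R1=0x57 R2=0x51 R3=0x51  N=0 Z=0
after  5: R0=0x59 R1=0x57 R2=0xaa R3=0x51  N=1 Z=0
after  6: R0=0xaa R1=0x57 R2=0xaa R3=0x51  N=1 Z=0
-- IRQ taken; context saved, return-PC = 7 --

SAVED = 0x51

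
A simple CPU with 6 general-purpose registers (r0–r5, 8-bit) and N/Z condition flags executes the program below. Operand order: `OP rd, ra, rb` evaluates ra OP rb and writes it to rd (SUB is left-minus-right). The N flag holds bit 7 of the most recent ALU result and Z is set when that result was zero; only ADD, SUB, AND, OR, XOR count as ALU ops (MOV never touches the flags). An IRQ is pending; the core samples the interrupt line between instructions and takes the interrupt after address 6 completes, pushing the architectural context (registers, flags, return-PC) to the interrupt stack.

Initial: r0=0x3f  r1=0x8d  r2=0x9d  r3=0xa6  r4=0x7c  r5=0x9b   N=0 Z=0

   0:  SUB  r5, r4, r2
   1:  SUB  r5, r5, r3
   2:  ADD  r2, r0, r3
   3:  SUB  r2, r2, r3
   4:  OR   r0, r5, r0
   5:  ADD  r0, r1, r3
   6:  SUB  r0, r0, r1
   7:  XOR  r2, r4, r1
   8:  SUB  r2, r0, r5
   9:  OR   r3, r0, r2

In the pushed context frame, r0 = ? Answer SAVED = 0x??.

SAVED = 0xa6

after  0: r0=0x3f r1=0x8d r2=0x9d r3=0xa6 r4=0x7c r5=0xdf  N=1 Z=0
after  1: r0=0x3f r1=0x8d r2=0x9d r3=0xa6 r4=0x7c r5=0x39  N=0 Z=0
after  2: r0=0x3f r1=0x8d r2=0xe5 r3=0xa6 r4=0x7c r5=0x39  N=1 Z=0
after  3: r0=0x3f r1=0x8d r2=0x3f r3=0xa6 r4=0x7c r5=0x39  N=0 Z=0
after  4: r0=0x3f r1=0x8d r2=0x3f r3=0xa6 r4=0x7c r5=0x39  N=0 Z=0
after  5: r0=0x33 r1=0x8d r2=0x3f r3=0xa6 r4=0x7c r5=0x39  N=0 Z=0
after  6: r0=0xa6 r1=0x8d r2=0x3f r3=0xa6 r4=0x7c r5=0x39  N=1 Z=0
-- IRQ taken; context saved, return-PC = 7 --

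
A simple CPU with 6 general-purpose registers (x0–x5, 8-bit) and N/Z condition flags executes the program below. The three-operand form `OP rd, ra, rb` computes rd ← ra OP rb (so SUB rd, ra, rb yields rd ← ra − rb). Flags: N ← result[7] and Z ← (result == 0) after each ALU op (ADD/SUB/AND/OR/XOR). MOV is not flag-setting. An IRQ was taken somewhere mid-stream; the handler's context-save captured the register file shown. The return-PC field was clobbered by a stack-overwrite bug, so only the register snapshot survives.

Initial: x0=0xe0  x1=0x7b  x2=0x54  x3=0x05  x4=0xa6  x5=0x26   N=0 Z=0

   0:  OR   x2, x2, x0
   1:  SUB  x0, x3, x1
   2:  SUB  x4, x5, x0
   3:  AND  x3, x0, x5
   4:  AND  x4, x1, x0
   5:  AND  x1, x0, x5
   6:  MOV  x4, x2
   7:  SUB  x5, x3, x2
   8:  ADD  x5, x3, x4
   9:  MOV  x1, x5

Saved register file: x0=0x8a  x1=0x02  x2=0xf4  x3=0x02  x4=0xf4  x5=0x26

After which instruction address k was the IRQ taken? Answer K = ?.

K = 6

after  0: x0=0xe0 x1=0x7b x2=0xf4 x3=0x05 x4=0xa6 x5=0x26  N=1 Z=0
after  1: x0=0x8a x1=0x7b x2=0xf4 x3=0x05 x4=0xa6 x5=0x26  N=1 Z=0
after  2: x0=0x8a x1=0x7b x2=0xf4 x3=0x05 x4=0x9c x5=0x26  N=1 Z=0
after  3: x0=0x8a x1=0x7b x2=0xf4 x3=0x02 x4=0x9c x5=0x26  N=0 Z=0
after  4: x0=0x8a x1=0x7b x2=0xf4 x3=0x02 x4=0x0a x5=0x26  N=0 Z=0
after  5: x0=0x8a x1=0x02 x2=0xf4 x3=0x02 x4=0x0a x5=0x26  N=0 Z=0
after  6: x0=0x8a x1=0x02 x2=0xf4 x3=0x02 x4=0xf4 x5=0x26  N=0 Z=0
-- IRQ taken; context saved, return-PC = 7 --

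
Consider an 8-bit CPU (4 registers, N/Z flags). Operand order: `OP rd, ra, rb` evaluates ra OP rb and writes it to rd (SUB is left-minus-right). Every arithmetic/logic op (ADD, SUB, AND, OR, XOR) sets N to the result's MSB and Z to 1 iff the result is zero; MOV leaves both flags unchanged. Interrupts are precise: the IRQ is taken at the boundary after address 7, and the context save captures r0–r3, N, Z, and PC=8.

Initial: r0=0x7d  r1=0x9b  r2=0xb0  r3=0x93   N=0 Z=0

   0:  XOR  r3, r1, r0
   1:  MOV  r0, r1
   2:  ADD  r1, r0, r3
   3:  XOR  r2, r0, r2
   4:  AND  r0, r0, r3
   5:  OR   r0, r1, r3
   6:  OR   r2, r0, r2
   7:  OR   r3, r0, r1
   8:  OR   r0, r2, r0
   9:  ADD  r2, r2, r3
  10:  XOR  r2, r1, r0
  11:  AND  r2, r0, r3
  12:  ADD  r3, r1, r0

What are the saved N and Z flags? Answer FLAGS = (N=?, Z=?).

after  0: r0=0x7d r1=0x9b r2=0xb0 r3=0xe6  N=1 Z=0
after  1: r0=0x9b r1=0x9b r2=0xb0 r3=0xe6  N=1 Z=0
after  2: r0=0x9b r1=0x81 r2=0xb0 r3=0xe6  N=1 Z=0
after  3: r0=0x9b r1=0x81 r2=0x2b r3=0xe6  N=0 Z=0
after  4: r0=0x82 r1=0x81 r2=0x2b r3=0xe6  N=1 Z=0
after  5: r0=0xe7 r1=0x81 r2=0x2b r3=0xe6  N=1 Z=0
after  6: r0=0xe7 r1=0x81 r2=0xef r3=0xe6  N=1 Z=0
after  7: r0=0xe7 r1=0x81 r2=0xef r3=0xe7  N=1 Z=0
-- IRQ taken; context saved, return-PC = 8 --

FLAGS = (N=1, Z=0)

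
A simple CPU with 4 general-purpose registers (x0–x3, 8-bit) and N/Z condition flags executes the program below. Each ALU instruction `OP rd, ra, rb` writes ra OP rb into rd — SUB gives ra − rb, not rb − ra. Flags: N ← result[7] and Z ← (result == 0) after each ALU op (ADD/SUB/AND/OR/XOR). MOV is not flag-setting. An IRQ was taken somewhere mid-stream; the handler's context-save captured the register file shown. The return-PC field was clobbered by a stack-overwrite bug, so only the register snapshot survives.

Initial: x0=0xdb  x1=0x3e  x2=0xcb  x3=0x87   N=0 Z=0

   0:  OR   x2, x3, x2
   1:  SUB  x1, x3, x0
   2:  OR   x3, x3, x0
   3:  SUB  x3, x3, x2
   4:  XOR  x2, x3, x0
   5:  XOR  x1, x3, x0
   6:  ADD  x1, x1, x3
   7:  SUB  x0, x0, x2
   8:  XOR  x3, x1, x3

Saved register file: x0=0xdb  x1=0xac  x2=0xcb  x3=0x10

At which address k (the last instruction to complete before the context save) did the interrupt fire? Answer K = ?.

after  0: x0=0xdb x1=0x3e x2=0xcf x3=0x87  N=1 Z=0
after  1: x0=0xdb x1=0xac x2=0xcf x3=0x87  N=1 Z=0
after  2: x0=0xdb x1=0xac x2=0xcf x3=0xdf  N=1 Z=0
after  3: x0=0xdb x1=0xac x2=0xcf x3=0x10  N=0 Z=0
after  4: x0=0xdb x1=0xac x2=0xcb x3=0x10  N=1 Z=0
-- IRQ taken; context saved, return-PC = 5 --

K = 4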